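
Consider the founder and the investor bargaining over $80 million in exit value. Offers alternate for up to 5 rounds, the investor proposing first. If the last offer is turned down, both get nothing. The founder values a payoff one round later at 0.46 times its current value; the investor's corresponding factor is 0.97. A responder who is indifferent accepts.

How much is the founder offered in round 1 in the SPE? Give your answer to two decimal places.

1.60

Round 5 (the investor proposes): rejection yields 0 for the founder; the investor offers 0 and keeps 80.
Round 4 (the founder proposes): the investor can get 80 next round, worth 0.97 × 80 = 77.6 now; the founder offers that and keeps 2.4.
Round 3 (the investor proposes): the founder can get 2.4 next round, worth 0.46 × 2.4 = 1.104 now, so the investor offers 1.104, keeping 78.896.
Round 2 (the founder proposes): the investor can get 78.896 next round, worth 0.97 × 78.896 = 76.52912 now; the founder offers that and keeps 3.47088.
Round 1 (the investor proposes): the founder can get 3.47088 next round, worth 0.46 × 3.47088 = 1.5966048 now; the investor offers that and keeps 78.4033952.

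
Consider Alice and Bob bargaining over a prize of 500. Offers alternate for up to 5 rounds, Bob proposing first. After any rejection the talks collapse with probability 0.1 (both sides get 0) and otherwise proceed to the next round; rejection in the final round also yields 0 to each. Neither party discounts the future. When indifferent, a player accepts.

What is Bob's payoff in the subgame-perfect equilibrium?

418.55

By backward induction:
Round 5 (Bob proposes): rejection yields 0 for Alice; Bob offers 0 and keeps 500.
Round 4 (Alice proposes): rejecting gives Bob an expected 0.9 × 500 = 450. Alice offers 450 and keeps 500 − 450 = 50.
Round 3 (Bob proposes): rejecting gives Alice an expected 0.9 × 50 = 45. Bob offers 45 and keeps 500 − 45 = 455.
Round 2 (Alice proposes): rejecting gives Bob an expected 0.9 × 455 = 409.5, so Alice offers 409.5, keeping 90.5.
Round 1 (Bob proposes): rejecting gives Alice an expected 0.9 × 90.5 = 81.45. Bob offers 81.45 and keeps 500 − 81.45 = 418.55.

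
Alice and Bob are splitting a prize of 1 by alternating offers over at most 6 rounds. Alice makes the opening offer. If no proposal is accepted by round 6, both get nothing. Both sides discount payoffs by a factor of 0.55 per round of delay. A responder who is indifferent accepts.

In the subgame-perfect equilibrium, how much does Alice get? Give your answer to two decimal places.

Round 6 (Bob proposes): rejection yields 0 for Alice; Bob offers 0 and keeps 1.
Round 5 (Alice proposes): Bob can get 1 next round, worth 0.55 × 1 = 0.55 now; Alice offers that and keeps 0.45.
Round 4 (Bob proposes): Alice can get 0.45 next round, worth 0.55 × 0.45 = 0.2475 now. Bob offers 0.2475 and keeps 1 − 0.2475 = 0.7525.
Round 3 (Alice proposes): Bob can get 0.7525 next round, worth 0.55 × 0.7525 = 0.413875 now. Alice offers 0.413875 and keeps 1 − 0.413875 = 0.586125.
Round 2 (Bob proposes): Alice can get 0.586125 next round, worth 0.55 × 0.586125 = 0.32236875 now; Bob offers that and keeps 0.67763125.
Round 1 (Alice proposes): Bob can get 0.67763125 next round, worth 0.55 × 0.67763125 = 0.3726971875 now, so Alice offers 0.3726971875, keeping 0.6273028125.

0.63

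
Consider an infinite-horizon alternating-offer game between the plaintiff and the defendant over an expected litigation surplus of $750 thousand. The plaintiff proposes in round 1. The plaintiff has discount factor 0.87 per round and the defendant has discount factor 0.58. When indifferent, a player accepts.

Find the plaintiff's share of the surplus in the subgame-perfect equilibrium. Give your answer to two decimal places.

635.85

In a stationary SPE each proposer offers the other exactly their discounted continuation value.
If the plaintiff keeps x when proposing and the defendant keeps y when proposing, then x = 750 − 0.58y and y = 750 − 0.87x.
Solving: x = 750(1 − 0.58) / (1 − 0.87·0.58) = 315 / 0.4954 ≈ 635.8498.
The defendant gets 750 − 635.8498 ≈ 114.1502.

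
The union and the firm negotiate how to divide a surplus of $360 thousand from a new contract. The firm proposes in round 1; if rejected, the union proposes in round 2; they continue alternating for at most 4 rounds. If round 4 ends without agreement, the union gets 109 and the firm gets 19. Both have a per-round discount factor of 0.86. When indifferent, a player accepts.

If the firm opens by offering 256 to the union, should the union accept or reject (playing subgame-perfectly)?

Work out the union's continuation value if the offer is rejected.
Round 4 (the union proposes): the firm gets 19 if talks fail, so the union offers 19 and keeps 341.
Round 3 (the firm proposes): the union can get 341 next round, worth 0.86 × 341 = 293.26 now, so the firm offers 293.26, keeping 66.74.
Round 2 (the union proposes): the firm can get 66.74 next round, worth 0.86 × 66.74 = 57.3964 now. The union offers 57.3964 and keeps 360 − 57.3964 = 302.6036.
So by rejecting in round 1, the union gets 302.6036 next round, worth 0.86 × 302.6036 = 260.239096 now.
Offer 256 < 260.239096, so the union rejects.

Reject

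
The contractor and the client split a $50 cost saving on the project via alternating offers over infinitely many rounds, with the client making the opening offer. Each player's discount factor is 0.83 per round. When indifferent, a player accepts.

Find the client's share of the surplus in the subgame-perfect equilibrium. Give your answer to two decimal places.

Let x be the client's share when the client proposes and y be the contractor's share when the contractor proposes.
The contractor accepts iff offered ≥ 0.83·y, so x = 50 − 0.83y. Symmetrically y = 50 − 0.83x.
Substituting: x = 50 − 0.83(50 − 0.83x), giving x(1 − 0.83·0.83) = 50(1 − 0.83).
So x = 50 × 0.17 / 0.3111 ≈ 27.3224, and the contractor receives 50 − x ≈ 22.6776.

27.32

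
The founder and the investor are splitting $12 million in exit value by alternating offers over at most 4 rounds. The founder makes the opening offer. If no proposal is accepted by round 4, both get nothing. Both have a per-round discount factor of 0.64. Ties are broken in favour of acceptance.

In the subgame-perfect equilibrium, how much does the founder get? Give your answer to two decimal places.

6.09

Round 4 (the investor proposes): rejection yields 0 for the founder; the investor offers 0 and keeps 12.
Round 3 (the founder proposes): the investor can get 12 next round, worth 0.64 × 12 = 7.68 now. The founder offers 7.68 and keeps 12 − 7.68 = 4.32.
Round 2 (the investor proposes): the founder can get 4.32 next round, worth 0.64 × 4.32 = 2.7648 now, so the investor offers 2.7648, keeping 9.2352.
Round 1 (the founder proposes): the investor can get 9.2352 next round, worth 0.64 × 9.2352 = 5.910528 now. The founder offers 5.910528 and keeps 12 − 5.910528 = 6.089472.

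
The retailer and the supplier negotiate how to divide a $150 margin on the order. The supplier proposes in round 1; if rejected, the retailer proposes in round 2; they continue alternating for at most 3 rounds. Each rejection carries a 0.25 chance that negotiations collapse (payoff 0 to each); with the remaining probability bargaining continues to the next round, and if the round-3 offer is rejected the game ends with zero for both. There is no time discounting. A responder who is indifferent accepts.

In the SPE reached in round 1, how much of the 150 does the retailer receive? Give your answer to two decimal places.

Round 3 (the supplier proposes): rejection yields 0 for the retailer; the supplier offers 0 and keeps 150.
Round 2 (the retailer proposes): rejecting gives the supplier an expected 0.75 × 150 = 112.5, so the retailer offers 112.5, keeping 37.5.
Round 1 (the supplier proposes): rejecting gives the retailer an expected 0.75 × 37.5 = 28.125, so the supplier offers 28.125, keeping 121.875.

28.13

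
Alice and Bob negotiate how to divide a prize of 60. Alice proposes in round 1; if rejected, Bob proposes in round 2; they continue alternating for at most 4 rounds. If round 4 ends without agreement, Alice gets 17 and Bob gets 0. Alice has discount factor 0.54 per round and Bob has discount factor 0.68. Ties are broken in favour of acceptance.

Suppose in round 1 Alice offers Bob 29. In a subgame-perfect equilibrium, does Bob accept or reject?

Reject

Work out Bob's continuation value if the offer is rejected.
Round 4 (Bob proposes): Alice gets 17 if talks fail, so Bob offers 17 and keeps 43.
Round 3 (Alice proposes): Bob can get 43 next round, worth 0.68 × 43 = 29.24 now, so Alice offers 29.24, keeping 30.76.
Round 2 (Bob proposes): Alice can get 30.76 next round, worth 0.54 × 30.76 = 16.6104 now. Bob offers 16.6104 and keeps 60 − 16.6104 = 43.3896.
So by rejecting in round 1, Bob gets 43.3896 next round, worth 0.68 × 43.3896 = 29.504928 now.
Offer 29 < 29.504928, so Bob rejects.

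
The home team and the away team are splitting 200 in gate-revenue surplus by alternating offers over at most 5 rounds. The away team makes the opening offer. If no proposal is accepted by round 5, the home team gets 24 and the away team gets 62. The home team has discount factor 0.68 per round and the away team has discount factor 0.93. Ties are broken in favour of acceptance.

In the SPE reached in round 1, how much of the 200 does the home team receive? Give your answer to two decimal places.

Work backward from the last round.
Round 5 (the away team proposes): the home team gets 24 if talks fail, so the away team offers 24 and keeps 176.
Round 4 (the home team proposes): the away team can get 176 next round, worth 0.93 × 176 = 163.68 now; the home team offers that and keeps 36.32.
Round 3 (the away team proposes): the home team can get 36.32 next round, worth 0.68 × 36.32 = 24.6976 now. The away team offers 24.6976 and keeps 200 − 24.6976 = 175.3024.
Round 2 (the home team proposes): the away team can get 175.3024 next round, worth 0.93 × 175.3024 = 163.031232 now; the home team offers that and keeps 36.968768.
Round 1 (the away team proposes): the home team can get 36.968768 next round, worth 0.68 × 36.968768 = 25.13876224 now. The away team offers 25.13876224 and keeps 200 − 25.13876224 = 174.86123776.

25.14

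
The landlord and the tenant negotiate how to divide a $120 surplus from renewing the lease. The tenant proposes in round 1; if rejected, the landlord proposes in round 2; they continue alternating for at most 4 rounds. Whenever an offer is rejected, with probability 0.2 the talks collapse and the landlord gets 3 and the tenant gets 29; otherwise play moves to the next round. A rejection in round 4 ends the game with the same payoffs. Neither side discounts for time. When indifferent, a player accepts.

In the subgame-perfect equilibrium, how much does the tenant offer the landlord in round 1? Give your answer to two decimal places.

Round 4 (the landlord proposes): the tenant gets 29 if talks fail, so the landlord offers 29 and keeps 91.
Round 3 (the tenant proposes): rejecting gives the landlord an expected 0.8 × 91 + 0.2 × 3 = 73.4, so the tenant offers 73.4, keeping 46.6.
Round 2 (the landlord proposes): rejecting gives the tenant an expected 0.8 × 46.6 + 0.2 × 29 = 43.08; the landlord offers that and keeps 76.92.
Round 1 (the tenant proposes): rejecting gives the landlord an expected 0.8 × 76.92 + 0.2 × 3 = 62.136, so the tenant offers 62.136, keeping 57.864.

62.14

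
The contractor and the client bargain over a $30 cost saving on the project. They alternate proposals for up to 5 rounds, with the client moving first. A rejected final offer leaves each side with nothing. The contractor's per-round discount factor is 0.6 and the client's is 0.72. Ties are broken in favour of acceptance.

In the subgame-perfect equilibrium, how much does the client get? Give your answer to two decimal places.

22.78

Round 5 (the client proposes): rejection yields 0 for the contractor; the client offers 0 and keeps 30.
Round 4 (the contractor proposes): the client can get 30 next round, worth 0.72 × 30 = 21.6 now. The contractor offers 21.6 and keeps 30 − 21.6 = 8.4.
Round 3 (the client proposes): the contractor can get 8.4 next round, worth 0.6 × 8.4 = 5.04 now, so the client offers 5.04, keeping 24.96.
Round 2 (the contractor proposes): the client can get 24.96 next round, worth 0.72 × 24.96 = 17.9712 now. The contractor offers 17.9712 and keeps 30 − 17.9712 = 12.0288.
Round 1 (the client proposes): the contractor can get 12.0288 next round, worth 0.6 × 12.0288 = 7.21728 now. The client offers 7.21728 and keeps 30 − 7.21728 = 22.78272.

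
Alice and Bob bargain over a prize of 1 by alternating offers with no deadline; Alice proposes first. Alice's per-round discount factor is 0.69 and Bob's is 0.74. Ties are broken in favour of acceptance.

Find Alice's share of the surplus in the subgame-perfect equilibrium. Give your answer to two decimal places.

0.53

When Alice proposes, Bob accepts any offer worth at least 0.74 times what Bob would get by proposing next round; and vice versa.
This gives x = 1 − 0.74y and y = 1 − 0.69x, where x and y are each side's share when it proposes.
Hence (1 − 0.74·0.69)x = 1(1 − 0.74), i.e. 0.4894·x = 0.26.
x ≈ 0.5313; Bob's share is 1 − x ≈ 0.4687.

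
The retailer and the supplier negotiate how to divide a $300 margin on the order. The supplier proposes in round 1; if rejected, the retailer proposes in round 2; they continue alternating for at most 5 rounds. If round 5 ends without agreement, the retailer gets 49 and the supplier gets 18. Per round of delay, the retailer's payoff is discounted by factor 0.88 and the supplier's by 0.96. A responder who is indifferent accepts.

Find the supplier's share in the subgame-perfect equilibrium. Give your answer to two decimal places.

Work backward from the last round.
Round 5 (the supplier proposes): the retailer gets 49 if talks fail, so the supplier offers 49 and keeps 251.
Round 4 (the retailer proposes): the supplier can get 251 next round, worth 0.96 × 251 = 240.96 now, so the retailer offers 240.96, keeping 59.04.
Round 3 (the supplier proposes): the retailer can get 59.04 next round, worth 0.88 × 59.04 = 51.9552 now, so the supplier offers 51.9552, keeping 248.0448.
Round 2 (the retailer proposes): the supplier can get 248.0448 next round, worth 0.96 × 248.0448 = 238.123008 now, so the retailer offers 238.123008, keeping 61.876992.
Round 1 (the supplier proposes): the retailer can get 61.876992 next round, worth 0.88 × 61.876992 = 54.45175296 now, so the supplier offers 54.45175296, keeping 245.54824704.

245.55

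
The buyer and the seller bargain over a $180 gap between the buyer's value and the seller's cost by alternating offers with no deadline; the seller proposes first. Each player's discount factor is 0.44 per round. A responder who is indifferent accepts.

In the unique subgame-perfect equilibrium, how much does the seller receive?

Let x be the seller's share when the seller proposes and y be the buyer's share when the buyer proposes.
The buyer accepts iff offered ≥ 0.44·y, so x = 180 − 0.44y. Symmetrically y = 180 − 0.44x.
Substituting: x = 180 − 0.44(180 − 0.44x), giving x(1 − 0.44·0.44) = 180(1 − 0.44).
So x = 180 × 0.56 / 0.8064 = 125, and the buyer receives 180 − x = 55.

125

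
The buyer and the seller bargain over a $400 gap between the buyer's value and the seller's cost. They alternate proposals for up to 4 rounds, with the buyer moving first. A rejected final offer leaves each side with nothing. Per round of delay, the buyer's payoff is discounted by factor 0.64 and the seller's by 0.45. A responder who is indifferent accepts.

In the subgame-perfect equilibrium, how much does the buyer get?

Round 4 (the seller proposes): rejection yields 0 for the buyer; the seller offers 0 and keeps 400.
Round 3 (the buyer proposes): the seller can get 400 next round, worth 0.45 × 400 = 180 now; the buyer offers that and keeps 220.
Round 2 (the seller proposes): the buyer can get 220 next round, worth 0.64 × 220 = 140.8 now. The seller offers 140.8 and keeps 400 − 140.8 = 259.2.
Round 1 (the buyer proposes): the seller can get 259.2 next round, worth 0.45 × 259.2 = 116.64 now; the buyer offers that and keeps 283.36.

283.36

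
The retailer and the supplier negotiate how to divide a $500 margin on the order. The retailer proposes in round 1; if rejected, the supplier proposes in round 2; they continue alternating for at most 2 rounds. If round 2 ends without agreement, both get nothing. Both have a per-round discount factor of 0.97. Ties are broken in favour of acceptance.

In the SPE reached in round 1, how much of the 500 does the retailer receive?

15

Round 2 (the supplier proposes): rejection yields 0 for the retailer; the supplier offers 0 and keeps 500.
Round 1 (the retailer proposes): the supplier can get 500 next round, worth 0.97 × 500 = 485 now, so the retailer offers 485, keeping 15.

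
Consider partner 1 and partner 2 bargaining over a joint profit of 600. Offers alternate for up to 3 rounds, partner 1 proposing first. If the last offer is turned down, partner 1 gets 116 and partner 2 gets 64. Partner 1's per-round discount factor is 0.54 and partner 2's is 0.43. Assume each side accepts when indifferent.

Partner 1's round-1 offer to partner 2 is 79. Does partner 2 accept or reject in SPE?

Work out partner 2's continuation value if the offer is rejected.
Round 3 (partner 1 proposes): partner 2 gets 64 if talks fail, so partner 1 offers 64 and keeps 536.
Round 2 (partner 2 proposes): partner 1 can get 536 next round, worth 0.54 × 536 = 289.44 now, so partner 2 offers 289.44, keeping 310.56.
So by rejecting in round 1, partner 2 gets 310.56 next round, worth 0.43 × 310.56 = 133.5408 now.
Offer 79 < 133.5408, so partner 2 rejects.

Reject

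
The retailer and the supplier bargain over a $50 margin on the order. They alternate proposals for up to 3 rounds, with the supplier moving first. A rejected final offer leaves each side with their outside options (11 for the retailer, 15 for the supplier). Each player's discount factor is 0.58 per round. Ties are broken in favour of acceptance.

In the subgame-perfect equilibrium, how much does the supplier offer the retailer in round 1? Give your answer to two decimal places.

15.88

Solve by backward induction from round 3.
Round 3 (the supplier proposes): the retailer gets 11 if talks fail, so the supplier offers 11 and keeps 39.
Round 2 (the retailer proposes): the supplier can get 39 next round, worth 0.58 × 39 = 22.62 now, so the retailer offers 22.62, keeping 27.38.
Round 1 (the supplier proposes): the retailer can get 27.38 next round, worth 0.58 × 27.38 = 15.8804 now; the supplier offers that and keeps 34.1196.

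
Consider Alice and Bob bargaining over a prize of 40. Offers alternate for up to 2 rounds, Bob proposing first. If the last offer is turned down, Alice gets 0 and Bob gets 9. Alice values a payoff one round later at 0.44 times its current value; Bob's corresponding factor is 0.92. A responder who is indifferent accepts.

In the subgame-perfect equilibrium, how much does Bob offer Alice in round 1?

13.64

Round 2 (Alice proposes): Bob gets 9 if talks fail, so Alice offers 9 and keeps 31.
Round 1 (Bob proposes): Alice can get 31 next round, worth 0.44 × 31 = 13.64 now. Bob offers 13.64 and keeps 40 − 13.64 = 26.36.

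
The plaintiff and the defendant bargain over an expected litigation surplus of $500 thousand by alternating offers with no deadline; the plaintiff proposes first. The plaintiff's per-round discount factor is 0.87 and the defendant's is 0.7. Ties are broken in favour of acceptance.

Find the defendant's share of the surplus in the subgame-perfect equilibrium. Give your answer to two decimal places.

When the plaintiff proposes, the defendant accepts any offer worth at least 0.7 times what the defendant would get by proposing next round; and vice versa.
This gives x = 500 − 0.7y and y = 500 − 0.87x, where x and y are each side's share when it proposes.
Hence (1 − 0.7·0.87)x = 500(1 − 0.7), i.e. 0.391·x = 150.
x ≈ 383.6317; the defendant's share is 500 − x ≈ 116.3683.

116.37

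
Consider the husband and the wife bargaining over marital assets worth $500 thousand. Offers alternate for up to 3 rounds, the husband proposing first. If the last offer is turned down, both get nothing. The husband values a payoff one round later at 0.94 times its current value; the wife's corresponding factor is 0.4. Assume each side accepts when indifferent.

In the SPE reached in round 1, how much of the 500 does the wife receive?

Solve by backward induction from round 3.
Round 3 (the husband proposes): rejection yields 0 for the wife; the husband offers 0 and keeps 500.
Round 2 (the wife proposes): the husband can get 500 next round, worth 0.94 × 500 = 470 now, so the wife offers 470, keeping 30.
Round 1 (the husband proposes): the wife can get 30 next round, worth 0.4 × 30 = 12 now, so the husband offers 12, keeping 488.

12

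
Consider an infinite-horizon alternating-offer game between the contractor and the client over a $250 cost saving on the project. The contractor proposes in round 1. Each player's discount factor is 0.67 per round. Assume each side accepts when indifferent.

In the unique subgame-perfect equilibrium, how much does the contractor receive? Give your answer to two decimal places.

149.70

In a stationary SPE each proposer offers the other exactly their discounted continuation value.
If the contractor keeps x when proposing and the client keeps y when proposing, then x = 250 − 0.67y and y = 250 − 0.67x.
Solving: x = 250(1 − 0.67) / (1 − 0.67·0.67) = 82.5 / 0.5511 ≈ 149.7006.
The client gets 250 − 149.7006 ≈ 100.2994.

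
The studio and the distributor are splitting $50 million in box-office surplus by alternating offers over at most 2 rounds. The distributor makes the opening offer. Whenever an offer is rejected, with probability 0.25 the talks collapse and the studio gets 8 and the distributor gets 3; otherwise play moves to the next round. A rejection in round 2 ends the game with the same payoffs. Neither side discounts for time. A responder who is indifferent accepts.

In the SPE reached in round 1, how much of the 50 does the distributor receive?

12.75

Round 2 (the studio proposes): the distributor gets 3 if talks fail, so the studio offers 3 and keeps 47.
Round 1 (the distributor proposes): rejecting gives the studio an expected 0.75 × 47 + 0.25 × 8 = 37.25. The distributor offers 37.25 and keeps 50 − 37.25 = 12.75.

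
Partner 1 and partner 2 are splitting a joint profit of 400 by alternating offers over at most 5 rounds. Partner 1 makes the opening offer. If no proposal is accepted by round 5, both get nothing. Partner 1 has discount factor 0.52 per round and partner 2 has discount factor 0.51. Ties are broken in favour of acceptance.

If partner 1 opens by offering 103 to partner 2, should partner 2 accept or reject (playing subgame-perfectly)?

Reject

Round 5 (partner 1 proposes): rejection yields 0 for partner 2; partner 1 offers 0 and keeps 400.
Round 4 (partner 2 proposes): partner 1 can get 400 next round, worth 0.52 × 400 = 208 now; partner 2 offers that and keeps 192.
Round 3 (partner 1 proposes): partner 2 can get 192 next round, worth 0.51 × 192 = 97.92 now, so partner 1 offers 97.92, keeping 302.08.
Round 2 (partner 2 proposes): partner 1 can get 302.08 next round, worth 0.52 × 302.08 = 157.0816 now, so partner 2 offers 157.0816, keeping 242.9184.
So by rejecting in round 1, partner 2 gets 242.9184 next round, worth 0.51 × 242.9184 = 123.888384 now.
Offer 103 < 123.888384, so partner 2 rejects.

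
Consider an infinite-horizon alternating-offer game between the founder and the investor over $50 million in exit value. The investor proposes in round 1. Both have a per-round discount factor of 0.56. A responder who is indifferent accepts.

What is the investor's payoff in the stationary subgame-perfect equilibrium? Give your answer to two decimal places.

Let x be the investor's share when the investor proposes and y be the founder's share when the founder proposes.
The founder accepts iff offered ≥ 0.56·y, so x = 50 − 0.56y. Symmetrically y = 50 − 0.56x.
Substituting: x = 50 − 0.56(50 − 0.56x), giving x(1 − 0.56·0.56) = 50(1 − 0.56).
So x = 50 × 0.44 / 0.6864 ≈ 32.0513, and the founder receives 50 − x ≈ 17.9487.

32.05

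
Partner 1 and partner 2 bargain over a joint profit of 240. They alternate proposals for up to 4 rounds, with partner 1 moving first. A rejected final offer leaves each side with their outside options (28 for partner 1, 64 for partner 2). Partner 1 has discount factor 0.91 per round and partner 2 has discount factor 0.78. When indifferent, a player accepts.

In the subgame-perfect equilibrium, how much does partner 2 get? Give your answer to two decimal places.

Round 4 (partner 2 proposes): partner 1 gets 28 if talks fail, so partner 2 offers 28 and keeps 212.
Round 3 (partner 1 proposes): partner 2 can get 212 next round, worth 0.78 × 212 = 165.36 now, so partner 1 offers 165.36, keeping 74.64.
Round 2 (partner 2 proposes): partner 1 can get 74.64 next round, worth 0.91 × 74.64 = 67.9224 now; partner 2 offers that and keeps 172.0776.
Round 1 (partner 1 proposes): partner 2 can get 172.0776 next round, worth 0.78 × 172.0776 = 134.220528 now; partner 1 offers that and keeps 105.779472.

134.22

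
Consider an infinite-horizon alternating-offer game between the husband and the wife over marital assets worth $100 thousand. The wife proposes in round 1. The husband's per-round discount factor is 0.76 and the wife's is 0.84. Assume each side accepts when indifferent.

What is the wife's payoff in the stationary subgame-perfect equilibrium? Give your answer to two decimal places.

66.37

In a stationary SPE each proposer offers the other exactly their discounted continuation value.
If the wife keeps x when proposing and the husband keeps y when proposing, then x = 100 − 0.76y and y = 100 − 0.84x.
Solving: x = 100(1 − 0.76) / (1 − 0.84·0.76) = 24 / 0.3616 ≈ 66.3717.
The husband gets 100 − 66.3717 ≈ 33.6283.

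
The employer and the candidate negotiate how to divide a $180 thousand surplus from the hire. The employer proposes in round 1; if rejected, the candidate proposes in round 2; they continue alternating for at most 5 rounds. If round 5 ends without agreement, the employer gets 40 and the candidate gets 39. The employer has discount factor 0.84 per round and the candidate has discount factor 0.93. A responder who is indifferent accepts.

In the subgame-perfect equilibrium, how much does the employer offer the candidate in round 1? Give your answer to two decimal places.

71.51

Round 5 (the employer proposes): the candidate gets 39 if talks fail, so the employer offers 39 and keeps 141.
Round 4 (the candidate proposes): the employer can get 141 next round, worth 0.84 × 141 = 118.44 now; the candidate offers that and keeps 61.56.
Round 3 (the employer proposes): the candidate can get 61.56 next round, worth 0.93 × 61.56 = 57.2508 now. The employer offers 57.2508 and keeps 180 − 57.2508 = 122.7492.
Round 2 (the candidate proposes): the employer can get 122.7492 next round, worth 0.84 × 122.7492 = 103.109328 now, so the candidate offers 103.109328, keeping 76.890672.
Round 1 (the employer proposes): the candidate can get 76.890672 next round, worth 0.93 × 76.890672 = 71.50832496 now. The employer offers 71.50832496 and keeps 180 − 71.50832496 = 108.49167504.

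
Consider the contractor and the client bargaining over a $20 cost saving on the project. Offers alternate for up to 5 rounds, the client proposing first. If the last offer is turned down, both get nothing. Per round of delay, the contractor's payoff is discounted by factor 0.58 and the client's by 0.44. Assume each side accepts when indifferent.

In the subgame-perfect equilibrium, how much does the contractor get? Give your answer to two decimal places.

8.15

Round 5 (the client proposes): rejection yields 0 for the contractor; the client offers 0 and keeps 20.
Round 4 (the contractor proposes): the client can get 20 next round, worth 0.44 × 20 = 8.8 now. The contractor offers 8.8 and keeps 20 − 8.8 = 11.2.
Round 3 (the client proposes): the contractor can get 11.2 next round, worth 0.58 × 11.2 = 6.496 now. The client offers 6.496 and keeps 20 − 6.496 = 13.504.
Round 2 (the contractor proposes): the client can get 13.504 next round, worth 0.44 × 13.504 = 5.94176 now. The contractor offers 5.94176 and keeps 20 − 5.94176 = 14.05824.
Round 1 (the client proposes): the contractor can get 14.05824 next round, worth 0.58 × 14.05824 = 8.1537792 now. The client offers 8.1537792 and keeps 20 − 8.1537792 = 11.8462208.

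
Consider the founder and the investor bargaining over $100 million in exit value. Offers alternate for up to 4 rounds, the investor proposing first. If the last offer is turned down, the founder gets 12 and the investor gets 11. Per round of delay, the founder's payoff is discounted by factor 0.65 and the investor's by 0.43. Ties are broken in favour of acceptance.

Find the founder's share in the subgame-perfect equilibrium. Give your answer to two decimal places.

Work backward from the last round.
Round 4 (the founder proposes): the investor gets 11 if talks fail, so the founder offers 11 and keeps 89.
Round 3 (the investor proposes): the founder can get 89 next round, worth 0.65 × 89 = 57.85 now; the investor offers that and keeps 42.15.
Round 2 (the founder proposes): the investor can get 42.15 next round, worth 0.43 × 42.15 = 18.1245 now, so the founder offers 18.1245, keeping 81.8755.
Round 1 (the investor proposes): the founder can get 81.8755 next round, worth 0.65 × 81.8755 = 53.219075 now, so the investor offers 53.219075, keeping 46.780925.

53.22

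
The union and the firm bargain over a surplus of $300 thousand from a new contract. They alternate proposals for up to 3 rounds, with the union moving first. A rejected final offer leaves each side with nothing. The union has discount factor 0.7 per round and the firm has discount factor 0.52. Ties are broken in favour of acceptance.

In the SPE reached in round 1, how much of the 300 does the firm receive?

Solve by backward induction from round 3.
Round 3 (the union proposes): rejection yields 0 for the firm; the union offers 0 and keeps 300.
Round 2 (the firm proposes): the union can get 300 next round, worth 0.7 × 300 = 210 now. The firm offers 210 and keeps 300 − 210 = 90.
Round 1 (the union proposes): the firm can get 90 next round, worth 0.52 × 90 = 46.8 now. The union offers 46.8 and keeps 300 − 46.8 = 253.2.

46.8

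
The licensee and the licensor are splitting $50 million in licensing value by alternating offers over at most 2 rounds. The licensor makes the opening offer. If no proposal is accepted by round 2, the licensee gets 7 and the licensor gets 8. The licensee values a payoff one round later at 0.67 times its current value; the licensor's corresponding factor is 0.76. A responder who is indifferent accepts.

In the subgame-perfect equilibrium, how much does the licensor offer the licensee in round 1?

By backward induction:
Round 2 (the licensee proposes): the licensor gets 8 if talks fail, so the licensee offers 8 and keeps 42.
Round 1 (the licensor proposes): the licensee can get 42 next round, worth 0.67 × 42 = 28.14 now; the licensor offers that and keeps 21.86.

28.14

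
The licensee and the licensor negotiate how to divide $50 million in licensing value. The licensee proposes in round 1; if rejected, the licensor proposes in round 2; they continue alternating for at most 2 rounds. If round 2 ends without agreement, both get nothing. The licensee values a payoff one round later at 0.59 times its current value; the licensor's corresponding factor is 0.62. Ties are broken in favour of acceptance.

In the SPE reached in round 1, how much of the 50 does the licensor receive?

Round 2 (the licensor proposes): rejection yields 0 for the licensee; the licensor offers 0 and keeps 50.
Round 1 (the licensee proposes): the licensor can get 50 next round, worth 0.62 × 50 = 31 now; the licensee offers that and keeps 19.

31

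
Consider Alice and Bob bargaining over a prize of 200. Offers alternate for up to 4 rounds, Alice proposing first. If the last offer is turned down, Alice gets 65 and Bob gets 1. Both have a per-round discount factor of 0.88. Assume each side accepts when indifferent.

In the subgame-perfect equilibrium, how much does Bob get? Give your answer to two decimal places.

113.12

Solve by backward induction from round 4.
Round 4 (Bob proposes): Alice gets 65 if talks fail, so Bob offers 65 and keeps 135.
Round 3 (Alice proposes): Bob can get 135 next round, worth 0.88 × 135 = 118.8 now, so Alice offers 118.8, keeping 81.2.
Round 2 (Bob proposes): Alice can get 81.2 next round, worth 0.88 × 81.2 = 71.456 now, so Bob offers 71.456, keeping 128.544.
Round 1 (Alice proposes): Bob can get 128.544 next round, worth 0.88 × 128.544 = 113.11872 now; Alice offers that and keeps 86.88128.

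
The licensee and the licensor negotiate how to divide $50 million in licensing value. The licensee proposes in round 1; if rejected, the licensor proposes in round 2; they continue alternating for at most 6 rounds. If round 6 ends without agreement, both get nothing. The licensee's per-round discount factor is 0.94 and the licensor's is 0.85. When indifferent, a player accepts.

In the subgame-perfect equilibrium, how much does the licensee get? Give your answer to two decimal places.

Round 6 (the licensor proposes): the licensee will accept anything ≥ 0, so the licensor offers 0 and keeps 50.
Round 5 (the licensee proposes): the licensor can get 50 next round, worth 0.85 × 50 = 42.5 now; the licensee offers that and keeps 7.5.
Round 4 (the licensor proposes): the licensee can get 7.5 next round, worth 0.94 × 7.5 = 7.05 now, so the licensor offers 7.05, keeping 42.95.
Round 3 (the licensee proposes): the licensor can get 42.95 next round, worth 0.85 × 42.95 = 36.5075 now, so the licensee offers 36.5075, keeping 13.4925.
Round 2 (the licensor proposes): the licensee can get 13.4925 next round, worth 0.94 × 13.4925 = 12.68295 now, so the licensor offers 12.68295, keeping 37.31705.
Round 1 (the licensee proposes): the licensor can get 37.31705 next round, worth 0.85 × 37.31705 = 31.7194925 now, so the licensee offers 31.7194925, keeping 18.2805075.

18.28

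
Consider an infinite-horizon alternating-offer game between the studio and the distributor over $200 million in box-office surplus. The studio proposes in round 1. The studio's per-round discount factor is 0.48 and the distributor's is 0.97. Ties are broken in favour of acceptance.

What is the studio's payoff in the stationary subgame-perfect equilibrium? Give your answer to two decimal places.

11.23

In a stationary SPE each proposer offers the other exactly their discounted continuation value.
If the studio keeps x when proposing and the distributor keeps y when proposing, then x = 200 − 0.97y and y = 200 − 0.48x.
Solving: x = 200(1 − 0.97) / (1 − 0.48·0.97) = 6 / 0.5344 ≈ 11.2275.
The distributor gets 200 − 11.2275 ≈ 188.7725.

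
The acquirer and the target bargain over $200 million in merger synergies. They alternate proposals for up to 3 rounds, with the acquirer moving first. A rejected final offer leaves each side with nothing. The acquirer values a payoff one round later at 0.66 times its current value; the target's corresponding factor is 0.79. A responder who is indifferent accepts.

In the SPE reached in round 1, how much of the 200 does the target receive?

Round 3 (the acquirer proposes): rejection yields 0 for the target; the acquirer offers 0 and keeps 200.
Round 2 (the target proposes): the acquirer can get 200 next round, worth 0.66 × 200 = 132 now. The target offers 132 and keeps 200 − 132 = 68.
Round 1 (the acquirer proposes): the target can get 68 next round, worth 0.79 × 68 = 53.72 now; the acquirer offers that and keeps 146.28.

53.72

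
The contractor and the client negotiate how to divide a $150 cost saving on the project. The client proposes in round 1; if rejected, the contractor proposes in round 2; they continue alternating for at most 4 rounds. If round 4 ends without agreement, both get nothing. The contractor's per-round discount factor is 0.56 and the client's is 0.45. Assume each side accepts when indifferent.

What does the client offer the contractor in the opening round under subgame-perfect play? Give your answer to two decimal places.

67.37

Round 4 (the contractor proposes): rejection yields 0 for the client; the contractor offers 0 and keeps 150.
Round 3 (the client proposes): the contractor can get 150 next round, worth 0.56 × 150 = 84 now. The client offers 84 and keeps 150 − 84 = 66.
Round 2 (the contractor proposes): the client can get 66 next round, worth 0.45 × 66 = 29.7 now, so the contractor offers 29.7, keeping 120.3.
Round 1 (the client proposes): the contractor can get 120.3 next round, worth 0.56 × 120.3 = 67.368 now, so the client offers 67.368, keeping 82.632.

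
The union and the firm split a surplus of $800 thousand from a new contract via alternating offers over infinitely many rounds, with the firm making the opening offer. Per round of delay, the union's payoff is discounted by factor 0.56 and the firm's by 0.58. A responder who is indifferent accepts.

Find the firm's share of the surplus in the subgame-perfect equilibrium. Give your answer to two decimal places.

In a stationary SPE each proposer offers the other exactly their discounted continuation value.
If the firm keeps x when proposing and the union keeps y when proposing, then x = 800 − 0.56y and y = 800 − 0.58x.
Solving: x = 800(1 − 0.56) / (1 − 0.58·0.56) = 352 / 0.6752 ≈ 521.3270.
The union gets 800 − 521.3270 ≈ 278.6730.

521.33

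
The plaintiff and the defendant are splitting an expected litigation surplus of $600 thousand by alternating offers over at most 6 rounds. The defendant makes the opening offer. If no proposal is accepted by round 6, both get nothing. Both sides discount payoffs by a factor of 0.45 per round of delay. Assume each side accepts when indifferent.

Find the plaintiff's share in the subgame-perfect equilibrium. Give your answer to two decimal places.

189.64

Solve by backward induction from round 6.
Round 6 (the plaintiff proposes): rejection yields 0 for the defendant; the plaintiff offers 0 and keeps 600.
Round 5 (the defendant proposes): the plaintiff can get 600 next round, worth 0.45 × 600 = 270 now, so the defendant offers 270, keeping 330.
Round 4 (the plaintiff proposes): the defendant can get 330 next round, worth 0.45 × 330 = 148.5 now. The plaintiff offers 148.5 and keeps 600 − 148.5 = 451.5.
Round 3 (the defendant proposes): the plaintiff can get 451.5 next round, worth 0.45 × 451.5 = 203.175 now; the defendant offers that and keeps 396.825.
Round 2 (the plaintiff proposes): the defendant can get 396.825 next round, worth 0.45 × 396.825 = 178.57125 now. The plaintiff offers 178.57125 and keeps 600 − 178.57125 = 421.42875.
Round 1 (the defendant proposes): the plaintiff can get 421.42875 next round, worth 0.45 × 421.42875 = 189.6429375 now. The defendant offers 189.6429375 and keeps 600 − 189.6429375 = 410.3570625.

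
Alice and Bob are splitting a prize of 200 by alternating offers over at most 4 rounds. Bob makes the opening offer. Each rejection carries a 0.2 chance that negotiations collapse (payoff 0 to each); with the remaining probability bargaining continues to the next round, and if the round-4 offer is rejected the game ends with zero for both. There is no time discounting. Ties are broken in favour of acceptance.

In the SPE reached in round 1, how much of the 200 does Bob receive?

Round 4 (Alice proposes): Bob will accept anything ≥ 0, so Alice offers 0 and keeps 200.
Round 3 (Bob proposes): rejecting gives Alice an expected 0.8 × 200 = 160; Bob offers that and keeps 40.
Round 2 (Alice proposes): rejecting gives Bob an expected 0.8 × 40 = 32. Alice offers 32 and keeps 200 − 32 = 168.
Round 1 (Bob proposes): rejecting gives Alice an expected 0.8 × 168 = 134.4. Bob offers 134.4 and keeps 200 − 134.4 = 65.6.

65.6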